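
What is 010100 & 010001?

AND: 1 only when both bits are 1
  010100
& 010001
--------
  010000
Decimal: 20 & 17 = 16



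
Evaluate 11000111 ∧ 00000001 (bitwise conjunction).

AND: 1 only when both bits are 1
  11000111
& 00000001
----------
  00000001
Decimal: 199 & 1 = 1



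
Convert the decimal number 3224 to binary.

Using repeated division by 2:
3224 ÷ 2 = 1612 remainder 0
1612 ÷ 2 = 806 remainder 0
806 ÷ 2 = 403 remainder 0
403 ÷ 2 = 201 remainder 1
201 ÷ 2 = 100 remainder 1
100 ÷ 2 = 50 remainder 0
50 ÷ 2 = 25 remainder 0
25 ÷ 2 = 12 remainder 1
12 ÷ 2 = 6 remainder 0
6 ÷ 2 = 3 remainder 0
3 ÷ 2 = 1 remainder 1
1 ÷ 2 = 0 remainder 1
Reading remainders bottom to top: 110010011000



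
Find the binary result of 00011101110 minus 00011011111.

Method 1 - Direct subtraction (column by column from the right: bit − bit − borrow-in; if negative, add 2 and borrow 1 from the next column):
borrow: 00000111110
        00011101110
-       00011011111
-------------------
        00000001111

Method 2 - Add two's complement:
Two's complement of 00011011111: invert → 11100100000, add 1 → 11100100001
  00011101110
+ 11100100001
-------------
 100000001111  (end carry out of the top bit = 1)
Discarding the end carry: 00000001111
Decimal check:
  00011101110 = 128 + 64 + 32 + 8 + 4 + 2 = 238
  00011011111 = 128 + 64 + 16 + 8 + 4 + 2 + 1 = 223
  238 - 223 = 15, and 00000001111 = 8 + 4 + 2 + 1 = 15 ✓



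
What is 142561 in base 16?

Using repeated division by 16 (digits 10–15 are A–F):
142561 ÷ 16 = 8910 remainder 1
8910 ÷ 16 = 556 remainder 14 (E)
556 ÷ 16 = 34 remainder 12 (C)
34 ÷ 16 = 2 remainder 2
2 ÷ 16 = 0 remainder 2
Reading remainders bottom to top: 22CE1



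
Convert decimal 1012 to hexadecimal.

Using repeated division by 16 (digits 10–15 are A–F):
1012 ÷ 16 = 63 remainder 4
63 ÷ 16 = 3 remainder 15 (F)
3 ÷ 16 = 0 remainder 3
Reading remainders bottom to top: 3F4



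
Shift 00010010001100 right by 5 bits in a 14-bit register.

Original: 00010010001100 (decimal 1164)
Shift right by 5 positions
Drop the 5 low bits; fill with zeros on the left
Result: 00000000100100 (decimal 36)
Equivalent: 1164 >> 5 = 1164 ÷ 2^5 = 36



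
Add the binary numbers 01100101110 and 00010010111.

Add column by column from the right: bit + bit + carry-in; write the sum mod 2, carry 1 when the sum is 2 or 3.
carry:  00001111100
        01100101110
+       00010010111
-------------------
       001111000101
(the carry out of the leftmost column, 0, becomes the leading bit)
Decimal check:
  01100101110 = 512 + 256 + 32 + 8 + 4 + 2 = 814
  00010010111 = 128 + 16 + 4 + 2 + 1 = 151
  814 + 151 = 965, and 001111000101 = 512 + 256 + 128 + 64 + 4 + 1 = 965 ✓



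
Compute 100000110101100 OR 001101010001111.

OR: 1 when either bit is 1
  100000110101100
| 001101010001111
-----------------
  101101110101111
Decimal: 16812 | 6799 = 23471



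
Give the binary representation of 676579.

Using repeated division by 2:
676579 ÷ 2 = 338289 remainder 1
338289 ÷ 2 = 169144 remainder 1
169144 ÷ 2 = 84572 remainder 0
84572 ÷ 2 = 42286 remainder 0
42286 ÷ 2 = 21143 remainder 0
21143 ÷ 2 = 10571 remainder 1
10571 ÷ 2 = 5285 remainder 1
5285 ÷ 2 = 2642 remainder 1
2642 ÷ 2 = 1321 remainder 0
1321 ÷ 2 = 660 remainder 1
660 ÷ 2 = 330 remainder 0
330 ÷ 2 = 165 remainder 0
165 ÷ 2 = 82 remainder 1
82 ÷ 2 = 41 remainder 0
41 ÷ 2 = 20 remainder 1
20 ÷ 2 = 10 remainder 0
10 ÷ 2 = 5 remainder 0
5 ÷ 2 = 2 remainder 1
2 ÷ 2 = 1 remainder 0
1 ÷ 2 = 0 remainder 1
Reading remainders bottom to top: 10100101001011100011



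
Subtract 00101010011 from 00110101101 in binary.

Method 1 - Direct subtraction (column by column from the right: bit − bit − borrow-in; if negative, add 2 and borrow 1 from the next column):
borrow: 00010100100
        00110101101
-       00101010011
-------------------
        00001011010

Method 2 - Add two's complement:
Two's complement of 00101010011: invert → 11010101100, add 1 → 11010101101
  00110101101
+ 11010101101
-------------
 100001011010  (end carry out of the top bit = 1)
Discarding the end carry: 00001011010
Decimal check:
  00110101101 = 256 + 128 + 32 + 8 + 4 + 1 = 429
  00101010011 = 256 + 64 + 16 + 2 + 1 = 339
  429 - 339 = 90, and 00001011010 = 64 + 16 + 8 + 2 = 90 ✓



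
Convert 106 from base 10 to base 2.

Using repeated division by 2:
106 ÷ 2 = 53 remainder 0
53 ÷ 2 = 26 remainder 1
26 ÷ 2 = 13 remainder 0
13 ÷ 2 = 6 remainder 1
6 ÷ 2 = 3 remainder 0
3 ÷ 2 = 1 remainder 1
1 ÷ 2 = 0 remainder 1
Reading remainders bottom to top: 1101010



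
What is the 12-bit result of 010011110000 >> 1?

Original: 010011110000 (decimal 1264)
Shift right by 1 position
Drop the 1 low bit; fill with zero on the left
Result: 001001111000 (decimal 632)
Equivalent: 1264 >> 1 = 1264 ÷ 2^1 = 632



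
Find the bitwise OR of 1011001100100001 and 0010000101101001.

OR: 1 when either bit is 1
  1011001100100001
| 0010000101101001
------------------
  1011001101101001
Decimal: 45857 | 8553 = 45929



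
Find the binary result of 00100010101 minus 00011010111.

Method 1 - Direct subtraction (column by column from the right: bit − bit − borrow-in; if negative, add 2 and borrow 1 from the next column):
borrow: 00111111100
        00100010101
-       00011010111
-------------------
        00000111110

Method 2 - Add two's complement:
Two's complement of 00011010111: invert → 11100101000, add 1 → 11100101001
  00100010101
+ 11100101001
-------------
 100000111110  (end carry out of the top bit = 1)
Discarding the end carry: 00000111110
Decimal check:
  00100010101 = 256 + 16 + 4 + 1 = 277
  00011010111 = 128 + 64 + 16 + 4 + 2 + 1 = 215
  277 - 215 = 62, and 00000111110 = 32 + 16 + 8 + 4 + 2 = 62 ✓



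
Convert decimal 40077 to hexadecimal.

Using repeated division by 16 (digits 10–15 are A–F):
40077 ÷ 16 = 2504 remainder 13 (D)
2504 ÷ 16 = 156 remainder 8
156 ÷ 16 = 9 remainder 12 (C)
9 ÷ 16 = 0 remainder 9
Reading remainders bottom to top: 9C8D



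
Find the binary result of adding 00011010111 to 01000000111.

Add column by column from the right: bit + bit + carry-in; write the sum mod 2, carry 1 when the sum is 2 or 3.
carry:  00000001110
        00011010111
+       01000000111
-------------------
       001011011110
(the carry out of the leftmost column, 0, becomes the leading bit)
Decimal check:
  00011010111 = 128 + 64 + 16 + 4 + 2 + 1 = 215
  01000000111 = 512 + 4 + 2 + 1 = 519
  215 + 519 = 734, and 001011011110 = 512 + 128 + 64 + 16 + 8 + 4 + 2 = 734 ✓



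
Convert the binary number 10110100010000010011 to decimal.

Sum of powers of 2 for each 1-bit:
2^0 + 2^1 + 2^4 + 2^10 + 2^14 + 2^16 + 2^17 + 2^19
= 1 + 2 + 16 + 1024 + 16384 + 65536 + 131072 + 524288
= 738323



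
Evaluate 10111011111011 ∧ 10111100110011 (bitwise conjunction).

AND: 1 only when both bits are 1
  10111011111011
& 10111100110011
----------------
  10111000110011
Decimal: 12027 & 12083 = 11827



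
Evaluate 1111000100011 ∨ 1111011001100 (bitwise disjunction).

OR: 1 when either bit is 1
  1111000100011
| 1111011001100
---------------
  1111011101111
Decimal: 7715 | 7884 = 7919



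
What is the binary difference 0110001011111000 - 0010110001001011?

Method 1 - Direct subtraction (column by column from the right: bit − bit − borrow-in; if negative, add 2 and borrow 1 from the next column):
borrow: 0111100000011110
        0110001011111000
-       0010110001001011
------------------------
        0011011010101101

Method 2 - Add two's complement:
Two's complement of 0010110001001011: invert → 1101001110110100, add 1 → 1101001110110101
  0110001011111000
+ 1101001110110101
------------------
 10011011010101101  (end carry out of the top bit = 1)
Discarding the end carry: 0011011010101101
Decimal check:
  0110001011111000 = 16384 + 8192 + 512 + 128 + 64 + 32 + 16 + 8 = 25336
  0010110001001011 = 8192 + 2048 + 1024 + 64 + 8 + 2 + 1 = 11339
  25336 - 11339 = 13997, and 0011011010101101 = 8192 + 4096 + 1024 + 512 + 128 + 32 + 8 + 4 + 1 = 13997 ✓



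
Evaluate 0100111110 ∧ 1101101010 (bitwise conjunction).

AND: 1 only when both bits are 1
  0100111110
& 1101101010
------------
  0100101010
Decimal: 318 & 874 = 298



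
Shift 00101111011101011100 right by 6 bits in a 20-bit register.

Original: 00101111011101011100 (decimal 194396)
Shift right by 6 positions
Drop the 6 low bits; fill with zeros on the left
Result: 00000000101111011101 (decimal 3037)
Equivalent: 194396 >> 6 = 194396 ÷ 2^6 = 3037



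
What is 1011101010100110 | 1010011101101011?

OR: 1 when either bit is 1
  1011101010100110
| 1010011101101011
------------------
  1011111111101111
Decimal: 47782 | 42859 = 49135



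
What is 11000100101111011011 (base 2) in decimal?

Sum of powers of 2 for each 1-bit:
2^0 + 2^1 + 2^3 + 2^4 + 2^6 + 2^7 + 2^8 + 2^9 + 2^11 + 2^14 + 2^18 + 2^19
= 1 + 2 + 8 + 16 + 64 + 128 + 256 + 512 + 2048 + 16384 + 262144 + 524288
= 805851



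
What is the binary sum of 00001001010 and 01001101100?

Add column by column from the right: bit + bit + carry-in; write the sum mod 2, carry 1 when the sum is 2 or 3.
carry:  00010010000
        00001001010
+       01001101100
-------------------
       001010110110
(the carry out of the leftmost column, 0, becomes the leading bit)
Decimal check:
  00001001010 = 64 + 8 + 2 = 74
  01001101100 = 512 + 64 + 32 + 8 + 4 = 620
  74 + 620 = 694, and 001010110110 = 512 + 128 + 32 + 16 + 4 + 2 = 694 ✓



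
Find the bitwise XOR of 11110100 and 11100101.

XOR: 1 when bits differ
  11110100
^ 11100101
----------
  00010001
Decimal: 244 ^ 229 = 17



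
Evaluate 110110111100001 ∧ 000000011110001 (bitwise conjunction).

AND: 1 only when both bits are 1
  110110111100001
& 000000011110001
-----------------
  000000011100001
Decimal: 28129 & 241 = 225



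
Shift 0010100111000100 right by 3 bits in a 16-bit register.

Original: 0010100111000100 (decimal 10692)
Shift right by 3 positions
Drop the 3 low bits; fill with zeros on the left
Result: 0000010100111000 (decimal 1336)
Equivalent: 10692 >> 3 = 10692 ÷ 2^3 = 1336



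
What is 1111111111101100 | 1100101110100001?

OR: 1 when either bit is 1
  1111111111101100
| 1100101110100001
------------------
  1111111111101101
Decimal: 65516 | 52129 = 65517



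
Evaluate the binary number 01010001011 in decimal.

Sum of powers of 2 for each 1-bit:
2^0 + 2^1 + 2^3 + 2^7 + 2^9
= 1 + 2 + 8 + 128 + 512
= 651



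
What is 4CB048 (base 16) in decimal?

Expand by place value (powers of 16):
Digit values: C = 12, B = 11
4CB048 = 4 × 16^5 + 12 × 16^4 + 11 × 16^3 + 0 × 16^2 + 4 × 16^1 + 8 × 16^0
= 4 × 1048576 + 12 × 65536 + 11 × 4096 + 0 × 256 + 4 × 16 + 8 × 1
= 4194304 + 786432 + 45056 + 0 + 64 + 8
= 5025864



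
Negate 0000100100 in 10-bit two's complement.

Original: 0000100100
Step 1 - Invert all bits: 1111011011
Step 2 - Add 1: 1111011100
Verification: 0000100100 + 1111011100 = 10000000000; discarding the end carry (carry out of the top bit) leaves the 10-bit value 0000000000, as required for x + (-x)



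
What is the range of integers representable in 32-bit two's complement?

For 32-bit two's complement:
Minimum: -2^31 = -2147483648
Maximum: 2^31 - 1 = 2147483647



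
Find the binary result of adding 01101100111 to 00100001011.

Add column by column from the right: bit + bit + carry-in; write the sum mod 2, carry 1 when the sum is 2 or 3.
carry:  11000011110
        01101100111
+       00100001011
-------------------
       010001110010
(the carry out of the leftmost column, 0, becomes the leading bit)
Decimal check:
  01101100111 = 512 + 256 + 64 + 32 + 4 + 2 + 1 = 871
  00100001011 = 256 + 8 + 2 + 1 = 267
  871 + 267 = 1138, and 010001110010 = 1024 + 64 + 32 + 16 + 2 = 1138 ✓



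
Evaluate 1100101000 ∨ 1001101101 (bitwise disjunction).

OR: 1 when either bit is 1
  1100101000
| 1001101101
------------
  1101101101
Decimal: 808 | 621 = 877



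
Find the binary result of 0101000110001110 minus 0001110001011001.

Method 1 - Direct subtraction (column by column from the right: bit − bit − borrow-in; if negative, add 2 and borrow 1 from the next column):
borrow: 0111100011100010
        0101000110001110
-       0001110001011001
------------------------
        0011010100110101

Method 2 - Add two's complement:
Two's complement of 0001110001011001: invert → 1110001110100110, add 1 → 1110001110100111
  0101000110001110
+ 1110001110100111
------------------
 10011010100110101  (end carry out of the top bit = 1)
Discarding the end carry: 0011010100110101
Decimal check:
  0101000110001110 = 16384 + 4096 + 256 + 128 + 8 + 4 + 2 = 20878
  0001110001011001 = 4096 + 2048 + 1024 + 64 + 16 + 8 + 1 = 7257
  20878 - 7257 = 13621, and 0011010100110101 = 8192 + 4096 + 1024 + 256 + 32 + 16 + 4 + 1 = 13621 ✓



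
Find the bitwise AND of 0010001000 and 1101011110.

AND: 1 only when both bits are 1
  0010001000
& 1101011110
------------
  0000001000
Decimal: 136 & 862 = 8



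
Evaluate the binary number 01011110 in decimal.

Sum of powers of 2 for each 1-bit:
2^1 + 2^2 + 2^3 + 2^4 + 2^6
= 2 + 4 + 8 + 16 + 64
= 94



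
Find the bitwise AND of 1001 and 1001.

AND: 1 only when both bits are 1
  1001
& 1001
------
  1001
Decimal: 9 & 9 = 9



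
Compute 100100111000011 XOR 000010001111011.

XOR: 1 when bits differ
  100100111000011
^ 000010001111011
-----------------
  100110110111000
Decimal: 18883 ^ 1147 = 19896



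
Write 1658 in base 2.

Using repeated division by 2:
1658 ÷ 2 = 829 remainder 0
829 ÷ 2 = 414 remainder 1
414 ÷ 2 = 207 remainder 0
207 ÷ 2 = 103 remainder 1
103 ÷ 2 = 51 remainder 1
51 ÷ 2 = 25 remainder 1
25 ÷ 2 = 12 remainder 1
12 ÷ 2 = 6 remainder 0
6 ÷ 2 = 3 remainder 0
3 ÷ 2 = 1 remainder 1
1 ÷ 2 = 0 remainder 1
Reading remainders bottom to top: 11001111010



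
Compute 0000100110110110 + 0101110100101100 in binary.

Add column by column from the right: bit + bit + carry-in; write the sum mod 2, carry 1 when the sum is 2 or 3.
carry:  0011001001111000
        0000100110110110
+       0101110100101100
------------------------
       00110011011100010
(the carry out of the leftmost column, 0, becomes the leading bit)
Decimal check:
  0000100110110110 = 2048 + 256 + 128 + 32 + 16 + 4 + 2 = 2486
  0101110100101100 = 16384 + 4096 + 2048 + 1024 + 256 + 32 + 8 + 4 = 23852
  2486 + 23852 = 26338, and 00110011011100010 = 16384 + 8192 + 1024 + 512 + 128 + 64 + 32 + 2 = 26338 ✓



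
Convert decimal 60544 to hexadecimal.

Using repeated division by 16 (digits 10–15 are A–F):
60544 ÷ 16 = 3784 remainder 0
3784 ÷ 16 = 236 remainder 8
236 ÷ 16 = 14 remainder 12 (C)
14 ÷ 16 = 0 remainder 14 (E)
Reading remainders bottom to top: EC80



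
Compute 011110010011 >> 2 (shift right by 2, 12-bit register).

Original: 011110010011 (decimal 1939)
Shift right by 2 positions
Drop the 2 low bits; fill with zeros on the left
Result: 000111100100 (decimal 484)
Equivalent: 1939 >> 2 = 1939 ÷ 2^2 = 484



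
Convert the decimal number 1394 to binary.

Using repeated division by 2:
1394 ÷ 2 = 697 remainder 0
697 ÷ 2 = 348 remainder 1
348 ÷ 2 = 174 remainder 0
174 ÷ 2 = 87 remainder 0
87 ÷ 2 = 43 remainder 1
43 ÷ 2 = 21 remainder 1
21 ÷ 2 = 10 remainder 1
10 ÷ 2 = 5 remainder 0
5 ÷ 2 = 2 remainder 1
2 ÷ 2 = 1 remainder 0
1 ÷ 2 = 0 remainder 1
Reading remainders bottom to top: 10101110010



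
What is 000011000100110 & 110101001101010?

AND: 1 only when both bits are 1
  000011000100110
& 110101001101010
-----------------
  000001000100010
Decimal: 1574 & 27242 = 546



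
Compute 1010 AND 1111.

AND: 1 only when both bits are 1
  1010
& 1111
------
  1010
Decimal: 10 & 15 = 10



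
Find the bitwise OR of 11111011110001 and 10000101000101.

OR: 1 when either bit is 1
  11111011110001
| 10000101000101
----------------
  11111111110101
Decimal: 16113 | 8517 = 16373



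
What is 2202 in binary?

Using repeated division by 2:
2202 ÷ 2 = 1101 remainder 0
1101 ÷ 2 = 550 remainder 1
550 ÷ 2 = 275 remainder 0
275 ÷ 2 = 137 remainder 1
137 ÷ 2 = 68 remainder 1
68 ÷ 2 = 34 remainder 0
34 ÷ 2 = 17 remainder 0
17 ÷ 2 = 8 remainder 1
8 ÷ 2 = 4 remainder 0
4 ÷ 2 = 2 remainder 0
2 ÷ 2 = 1 remainder 0
1 ÷ 2 = 0 remainder 1
Reading remainders bottom to top: 100010011010



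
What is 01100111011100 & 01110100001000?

AND: 1 only when both bits are 1
  01100111011100
& 01110100001000
----------------
  01100100001000
Decimal: 6620 & 7432 = 6408



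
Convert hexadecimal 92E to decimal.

Expand by place value (powers of 16):
Digit values: E = 14
92E = 9 × 16^2 + 2 × 16^1 + 14 × 16^0
= 9 × 256 + 2 × 16 + 14 × 1
= 2304 + 32 + 14
= 2350



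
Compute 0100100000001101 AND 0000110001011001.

AND: 1 only when both bits are 1
  0100100000001101
& 0000110001011001
------------------
  0000100000001001
Decimal: 18445 & 3161 = 2057



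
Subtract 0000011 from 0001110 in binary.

Method 1 - Direct subtraction (column by column from the right: bit − bit − borrow-in; if negative, add 2 and borrow 1 from the next column):
borrow: 0000110
        0001110
-       0000011
---------------
        0001011

Method 2 - Add two's complement:
Two's complement of 0000011: invert → 1111100, add 1 → 1111101
  0001110
+ 1111101
---------
 10001011  (end carry out of the top bit = 1)
Discarding the end carry: 0001011
Decimal check:
  0001110 = 8 + 4 + 2 = 14
  0000011 = 2 + 1 = 3
  14 - 3 = 11, and 0001011 = 8 + 2 + 1 = 11 ✓



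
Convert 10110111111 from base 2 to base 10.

Sum of powers of 2 for each 1-bit:
2^0 + 2^1 + 2^2 + 2^3 + 2^4 + 2^5 + 2^7 + 2^8 + 2^10
= 1 + 2 + 4 + 8 + 16 + 32 + 128 + 256 + 1024
= 1471



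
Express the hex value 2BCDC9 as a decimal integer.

Expand by place value (powers of 16):
Digit values: B = 11, C = 12, D = 13
2BCDC9 = 2 × 16^5 + 11 × 16^4 + 12 × 16^3 + 13 × 16^2 + 12 × 16^1 + 9 × 16^0
= 2 × 1048576 + 11 × 65536 + 12 × 4096 + 13 × 256 + 12 × 16 + 9 × 1
= 2097152 + 720896 + 49152 + 3328 + 192 + 9
= 2870729



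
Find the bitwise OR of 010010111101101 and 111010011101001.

OR: 1 when either bit is 1
  010010111101101
| 111010011101001
-----------------
  111010111101101
Decimal: 9709 | 29929 = 30189



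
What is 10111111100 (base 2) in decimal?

Sum of powers of 2 for each 1-bit:
2^2 + 2^3 + 2^4 + 2^5 + 2^6 + 2^7 + 2^8 + 2^10
= 4 + 8 + 16 + 32 + 64 + 128 + 256 + 1024
= 1532



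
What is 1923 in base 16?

Using repeated division by 16 (digits 10–15 are A–F):
1923 ÷ 16 = 120 remainder 3
120 ÷ 16 = 7 remainder 8
7 ÷ 16 = 0 remainder 7
Reading remainders bottom to top: 783



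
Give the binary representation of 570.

Using repeated division by 2:
570 ÷ 2 = 285 remainder 0
285 ÷ 2 = 142 remainder 1
142 ÷ 2 = 71 remainder 0
71 ÷ 2 = 35 remainder 1
35 ÷ 2 = 17 remainder 1
17 ÷ 2 = 8 remainder 1
8 ÷ 2 = 4 remainder 0
4 ÷ 2 = 2 remainder 0
2 ÷ 2 = 1 remainder 0
1 ÷ 2 = 0 remainder 1
Reading remainders bottom to top: 1000111010



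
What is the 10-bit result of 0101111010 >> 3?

Original: 0101111010 (decimal 378)
Shift right by 3 positions
Drop the 3 low bits; fill with zeros on the left
Result: 0000101111 (decimal 47)
Equivalent: 378 >> 3 = 378 ÷ 2^3 = 47



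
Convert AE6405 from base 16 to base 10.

Expand by place value (powers of 16):
Digit values: A = 10, E = 14
AE6405 = 10 × 16^5 + 14 × 16^4 + 6 × 16^3 + 4 × 16^2 + 0 × 16^1 + 5 × 16^0
= 10 × 1048576 + 14 × 65536 + 6 × 4096 + 4 × 256 + 0 × 16 + 5 × 1
= 10485760 + 917504 + 24576 + 1024 + 0 + 5
= 11428869



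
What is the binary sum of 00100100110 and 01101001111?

Add column by column from the right: bit + bit + carry-in; write the sum mod 2, carry 1 when the sum is 2 or 3.
carry:  11000011100
        00100100110
+       01101001111
-------------------
       010001110101
(the carry out of the leftmost column, 0, becomes the leading bit)
Decimal check:
  00100100110 = 256 + 32 + 4 + 2 = 294
  01101001111 = 512 + 256 + 64 + 8 + 4 + 2 + 1 = 847
  294 + 847 = 1141, and 010001110101 = 1024 + 64 + 32 + 16 + 4 + 1 = 1141 ✓



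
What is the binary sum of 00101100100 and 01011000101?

Add column by column from the right: bit + bit + carry-in; write the sum mod 2, carry 1 when the sum is 2 or 3.
carry:  11110001000
        00101100100
+       01011000101
-------------------
       010000101001
(the carry out of the leftmost column, 0, becomes the leading bit)
Decimal check:
  00101100100 = 256 + 64 + 32 + 4 = 356
  01011000101 = 512 + 128 + 64 + 4 + 1 = 709
  356 + 709 = 1065, and 010000101001 = 1024 + 32 + 8 + 1 = 1065 ✓



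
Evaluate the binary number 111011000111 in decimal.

Sum of powers of 2 for each 1-bit:
2^0 + 2^1 + 2^2 + 2^6 + 2^7 + 2^9 + 2^10 + 2^11
= 1 + 2 + 4 + 64 + 128 + 512 + 1024 + 2048
= 3783



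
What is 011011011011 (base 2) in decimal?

Sum of powers of 2 for each 1-bit:
2^0 + 2^1 + 2^3 + 2^4 + 2^6 + 2^7 + 2^9 + 2^10
= 1 + 2 + 8 + 16 + 64 + 128 + 512 + 1024
= 1755



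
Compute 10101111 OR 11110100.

OR: 1 when either bit is 1
  10101111
| 11110100
----------
  11111111
Decimal: 175 | 244 = 255



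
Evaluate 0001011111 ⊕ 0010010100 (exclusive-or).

XOR: 1 when bits differ
  0001011111
^ 0010010100
------------
  0011001011
Decimal: 95 ^ 148 = 203



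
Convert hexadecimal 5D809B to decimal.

Expand by place value (powers of 16):
Digit values: D = 13, B = 11
5D809B = 5 × 16^5 + 13 × 16^4 + 8 × 16^3 + 0 × 16^2 + 9 × 16^1 + 11 × 16^0
= 5 × 1048576 + 13 × 65536 + 8 × 4096 + 0 × 256 + 9 × 16 + 11 × 1
= 5242880 + 851968 + 32768 + 0 + 144 + 11
= 6127771



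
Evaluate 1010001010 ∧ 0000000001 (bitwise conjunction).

AND: 1 only when both bits are 1
  1010001010
& 0000000001
------------
  0000000000
Decimal: 650 & 1 = 0



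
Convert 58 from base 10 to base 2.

Using repeated division by 2:
58 ÷ 2 = 29 remainder 0
29 ÷ 2 = 14 remainder 1
14 ÷ 2 = 7 remainder 0
7 ÷ 2 = 3 remainder 1
3 ÷ 2 = 1 remainder 1
1 ÷ 2 = 0 remainder 1
Reading remainders bottom to top: 111010



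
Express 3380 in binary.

Using repeated division by 2:
3380 ÷ 2 = 1690 remainder 0
1690 ÷ 2 = 845 remainder 0
845 ÷ 2 = 422 remainder 1
422 ÷ 2 = 211 remainder 0
211 ÷ 2 = 105 remainder 1
105 ÷ 2 = 52 remainder 1
52 ÷ 2 = 26 remainder 0
26 ÷ 2 = 13 remainder 0
13 ÷ 2 = 6 remainder 1
6 ÷ 2 = 3 remainder 0
3 ÷ 2 = 1 remainder 1
1 ÷ 2 = 0 remainder 1
Reading remainders bottom to top: 110100110100



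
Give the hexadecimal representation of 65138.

Using repeated division by 16 (digits 10–15 are A–F):
65138 ÷ 16 = 4071 remainder 2
4071 ÷ 16 = 254 remainder 7
254 ÷ 16 = 15 remainder 14 (E)
15 ÷ 16 = 0 remainder 15 (F)
Reading remainders bottom to top: FE72



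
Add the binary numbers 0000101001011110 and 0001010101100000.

Add column by column from the right: bit + bit + carry-in; write the sum mod 2, carry 1 when the sum is 2 or 3.
carry:  0000000010000000
        0000101001011110
+       0001010101100000
------------------------
       00001111110111110
(the carry out of the leftmost column, 0, becomes the leading bit)
Decimal check:
  0000101001011110 = 2048 + 512 + 64 + 16 + 8 + 4 + 2 = 2654
  0001010101100000 = 4096 + 1024 + 256 + 64 + 32 = 5472
  2654 + 5472 = 8126, and 00001111110111110 = 4096 + 2048 + 1024 + 512 + 256 + 128 + 32 + 16 + 8 + 4 + 2 = 8126 ✓



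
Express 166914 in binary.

Using repeated division by 2:
166914 ÷ 2 = 83457 remainder 0
83457 ÷ 2 = 41728 remainder 1
41728 ÷ 2 = 20864 remainder 0
20864 ÷ 2 = 10432 remainder 0
10432 ÷ 2 = 5216 remainder 0
5216 ÷ 2 = 2608 remainder 0
2608 ÷ 2 = 1304 remainder 0
1304 ÷ 2 = 652 remainder 0
652 ÷ 2 = 326 remainder 0
326 ÷ 2 = 163 remainder 0
163 ÷ 2 = 81 remainder 1
81 ÷ 2 = 40 remainder 1
40 ÷ 2 = 20 remainder 0
20 ÷ 2 = 10 remainder 0
10 ÷ 2 = 5 remainder 0
5 ÷ 2 = 2 remainder 1
2 ÷ 2 = 1 remainder 0
1 ÷ 2 = 0 remainder 1
Reading remainders bottom to top: 101000110000000010



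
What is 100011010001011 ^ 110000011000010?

XOR: 1 when bits differ
  100011010001011
^ 110000011000010
-----------------
  010011001001001
Decimal: 18059 ^ 24770 = 9801



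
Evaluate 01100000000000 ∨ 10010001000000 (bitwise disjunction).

OR: 1 when either bit is 1
  01100000000000
| 10010001000000
----------------
  11110001000000
Decimal: 6144 | 9280 = 15424



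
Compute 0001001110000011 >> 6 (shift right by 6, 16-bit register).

Original: 0001001110000011 (decimal 4995)
Shift right by 6 positions
Drop the 6 low bits; fill with zeros on the left
Result: 0000000001001110 (decimal 78)
Equivalent: 4995 >> 6 = 4995 ÷ 2^6 = 78



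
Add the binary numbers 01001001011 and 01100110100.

Add column by column from the right: bit + bit + carry-in; write the sum mod 2, carry 1 when the sum is 2 or 3.
carry:  10000000000
        01001001011
+       01100110100
-------------------
       010101111111
(the carry out of the leftmost column, 0, becomes the leading bit)
Decimal check:
  01001001011 = 512 + 64 + 8 + 2 + 1 = 587
  01100110100 = 512 + 256 + 32 + 16 + 4 = 820
  587 + 820 = 1407, and 010101111111 = 1024 + 256 + 64 + 32 + 16 + 8 + 4 + 2 + 1 = 1407 ✓



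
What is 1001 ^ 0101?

XOR: 1 when bits differ
  1001
^ 0101
------
  1100
Decimal: 9 ^ 5 = 12



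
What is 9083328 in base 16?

Using repeated division by 16 (digits 10–15 are A–F):
9083328 ÷ 16 = 567708 remainder 0
567708 ÷ 16 = 35481 remainder 12 (C)
35481 ÷ 16 = 2217 remainder 9
2217 ÷ 16 = 138 remainder 9
138 ÷ 16 = 8 remainder 10 (A)
8 ÷ 16 = 0 remainder 8
Reading remainders bottom to top: 8A99C0



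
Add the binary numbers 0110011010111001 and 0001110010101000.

Add column by column from the right: bit + bit + carry-in; write the sum mod 2, carry 1 when the sum is 2 or 3.
carry:  1111100101110000
        0110011010111001
+       0001110010101000
------------------------
       01000001101100001
(the carry out of the leftmost column, 0, becomes the leading bit)
Decimal check:
  0110011010111001 = 16384 + 8192 + 1024 + 512 + 128 + 32 + 16 + 8 + 1 = 26297
  0001110010101000 = 4096 + 2048 + 1024 + 128 + 32 + 8 = 7336
  26297 + 7336 = 33633, and 01000001101100001 = 32768 + 512 + 256 + 64 + 32 + 1 = 33633 ✓



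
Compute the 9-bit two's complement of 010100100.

Original: 010100100
Step 1 - Invert all bits: 101011011
Step 2 - Add 1: 101011100
Verification: 010100100 + 101011100 = 1000000000; discarding the end carry (carry out of the top bit) leaves the 9-bit value 000000000, as required for x + (-x)



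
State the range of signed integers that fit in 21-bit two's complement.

For 21-bit two's complement:
Minimum: -2^20 = -1048576
Maximum: 2^20 - 1 = 1048575



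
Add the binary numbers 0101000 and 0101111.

Add column by column from the right: bit + bit + carry-in; write the sum mod 2, carry 1 when the sum is 2 or 3.
carry:  1010000
        0101000
+       0101111
---------------
       01010111
(the carry out of the leftmost column, 0, becomes the leading bit)
Decimal check:
  0101000 = 32 + 8 = 40
  0101111 = 32 + 8 + 4 + 2 + 1 = 47
  40 + 47 = 87, and 01010111 = 64 + 16 + 4 + 2 + 1 = 87 ✓



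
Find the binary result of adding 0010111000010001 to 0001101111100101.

Add column by column from the right: bit + bit + carry-in; write the sum mod 2, carry 1 when the sum is 2 or 3.
carry:  0111110000000010
        0010111000010001
+       0001101111100101
------------------------
       00100100111110110
(the carry out of the leftmost column, 0, becomes the leading bit)
Decimal check:
  0010111000010001 = 8192 + 2048 + 1024 + 512 + 16 + 1 = 11793
  0001101111100101 = 4096 + 2048 + 512 + 256 + 128 + 64 + 32 + 4 + 1 = 7141
  11793 + 7141 = 18934, and 00100100111110110 = 16384 + 2048 + 256 + 128 + 64 + 32 + 16 + 4 + 2 = 18934 ✓



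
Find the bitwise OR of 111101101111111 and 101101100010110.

OR: 1 when either bit is 1
  111101101111111
| 101101100010110
-----------------
  111101101111111
Decimal: 31615 | 23318 = 31615



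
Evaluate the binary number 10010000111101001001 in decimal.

Sum of powers of 2 for each 1-bit:
2^0 + 2^3 + 2^6 + 2^8 + 2^9 + 2^10 + 2^11 + 2^16 + 2^19
= 1 + 8 + 64 + 256 + 512 + 1024 + 2048 + 65536 + 524288
= 593737



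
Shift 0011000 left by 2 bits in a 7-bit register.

Original: 0011000 (decimal 24)
Shift left by 2 positions
Append 2 zeros on the right
Result: 1100000 (decimal 96)
Equivalent: 24 << 2 = 24 × 2^2 = 96



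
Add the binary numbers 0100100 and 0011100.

Add column by column from the right: bit + bit + carry-in; write the sum mod 2, carry 1 when the sum is 2 or 3.
carry:  1111000
        0100100
+       0011100
---------------
       01000000
(the carry out of the leftmost column, 0, becomes the leading bit)
Decimal check:
  0100100 = 32 + 4 = 36
  0011100 = 16 + 8 + 4 = 28
  36 + 28 = 64, and 01000000 = 64 ✓



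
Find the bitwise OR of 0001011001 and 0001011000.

OR: 1 when either bit is 1
  0001011001
| 0001011000
------------
  0001011001
Decimal: 89 | 88 = 89



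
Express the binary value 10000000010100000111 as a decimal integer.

Sum of powers of 2 for each 1-bit:
2^0 + 2^1 + 2^2 + 2^8 + 2^10 + 2^19
= 1 + 2 + 4 + 256 + 1024 + 524288
= 525575



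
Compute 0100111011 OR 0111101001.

OR: 1 when either bit is 1
  0100111011
| 0111101001
------------
  0111111011
Decimal: 315 | 489 = 507



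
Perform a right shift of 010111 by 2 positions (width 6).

Original: 010111 (decimal 23)
Shift right by 2 positions
Drop the 2 low bits; fill with zeros on the left
Result: 000101 (decimal 5)
Equivalent: 23 >> 2 = 23 ÷ 2^2 = 5



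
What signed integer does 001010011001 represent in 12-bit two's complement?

Binary: 001010011001
Sign bit: 0 (non-negative)
Read directly as an unsigned value:
001010011001 = 512 + 128 + 16 + 8 + 1 = 665
Value: 665



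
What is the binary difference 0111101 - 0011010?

Method 1 - Direct subtraction (column by column from the right: bit − bit − borrow-in; if negative, add 2 and borrow 1 from the next column):
borrow: 0000100
        0111101
-       0011010
---------------
        0100011

Method 2 - Add two's complement:
Two's complement of 0011010: invert → 1100101, add 1 → 1100110
  0111101
+ 1100110
---------
 10100011  (end carry out of the top bit = 1)
Discarding the end carry: 0100011
Decimal check:
  0111101 = 32 + 16 + 8 + 4 + 1 = 61
  0011010 = 16 + 8 + 2 = 26
  61 - 26 = 35, and 0100011 = 32 + 2 + 1 = 35 ✓



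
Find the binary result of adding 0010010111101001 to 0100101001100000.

Add column by column from the right: bit + bit + carry-in; write the sum mod 2, carry 1 when the sum is 2 or 3.
carry:  0001111111000000
        0010010111101001
+       0100101001100000
------------------------
       00111000001001001
(the carry out of the leftmost column, 0, becomes the leading bit)
Decimal check:
  0010010111101001 = 8192 + 1024 + 256 + 128 + 64 + 32 + 8 + 1 = 9705
  0100101001100000 = 16384 + 2048 + 512 + 64 + 32 = 19040
  9705 + 19040 = 28745, and 00111000001001001 = 16384 + 8192 + 4096 + 64 + 8 + 1 = 28745 ✓



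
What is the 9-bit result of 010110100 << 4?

Original: 010110100 (decimal 180)
Shift left by 4 positions
Append 4 zeros on the right and drop the 4 high bits that overflow the 9-bit width
Result: 101000000 (decimal 320)
Equivalent: 180 << 4 = 180 × 2^4 = 2880, truncated to 9 bits = 320



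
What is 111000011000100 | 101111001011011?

OR: 1 when either bit is 1
  111000011000100
| 101111001011011
-----------------
  111111011011111
Decimal: 28868 | 24155 = 32479



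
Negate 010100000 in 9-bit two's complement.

Original: 010100000
Step 1 - Invert all bits: 101011111
Step 2 - Add 1: 101100000
Verification: 010100000 + 101100000 = 1000000000; discarding the end carry (carry out of the top bit) leaves the 9-bit value 000000000, as required for x + (-x)



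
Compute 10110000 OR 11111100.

OR: 1 when either bit is 1
  10110000
| 11111100
----------
  11111100
Decimal: 176 | 252 = 252



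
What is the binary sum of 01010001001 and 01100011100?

Add column by column from the right: bit + bit + carry-in; write the sum mod 2, carry 1 when the sum is 2 or 3.
carry:  10000110000
        01010001001
+       01100011100
-------------------
       010110100101
(the carry out of the leftmost column, 0, becomes the leading bit)
Decimal check:
  01010001001 = 512 + 128 + 8 + 1 = 649
  01100011100 = 512 + 256 + 16 + 8 + 4 = 796
  649 + 796 = 1445, and 010110100101 = 1024 + 256 + 128 + 32 + 4 + 1 = 1445 ✓



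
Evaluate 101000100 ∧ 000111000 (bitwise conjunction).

AND: 1 only when both bits are 1
  101000100
& 000111000
-----------
  000000000
Decimal: 324 & 56 = 0



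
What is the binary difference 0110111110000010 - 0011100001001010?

Method 1 - Direct subtraction (column by column from the right: bit − bit − borrow-in; if negative, add 2 and borrow 1 from the next column):
borrow: 0110000011110000
        0110111110000010
-       0011100001001010
------------------------
        0011011100111000

Method 2 - Add two's complement:
Two's complement of 0011100001001010: invert → 1100011110110101, add 1 → 1100011110110110
  0110111110000010
+ 1100011110110110
------------------
 10011011100111000  (end carry out of the top bit = 1)
Discarding the end carry: 0011011100111000
Decimal check:
  0110111110000010 = 16384 + 8192 + 2048 + 1024 + 512 + 256 + 128 + 2 = 28546
  0011100001001010 = 8192 + 4096 + 2048 + 64 + 8 + 2 = 14410
  28546 - 14410 = 14136, and 0011011100111000 = 8192 + 4096 + 1024 + 512 + 256 + 32 + 16 + 8 = 14136 ✓



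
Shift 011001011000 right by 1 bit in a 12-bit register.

Original: 011001011000 (decimal 1624)
Shift right by 1 position
Drop the 1 low bit; fill with zero on the left
Result: 001100101100 (decimal 812)
Equivalent: 1624 >> 1 = 1624 ÷ 2^1 = 812



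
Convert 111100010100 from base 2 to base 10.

Sum of powers of 2 for each 1-bit:
2^2 + 2^4 + 2^8 + 2^9 + 2^10 + 2^11
= 4 + 16 + 256 + 512 + 1024 + 2048
= 3860



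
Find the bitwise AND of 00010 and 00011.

AND: 1 only when both bits are 1
  00010
& 00011
-------
  00010
Decimal: 2 & 3 = 2



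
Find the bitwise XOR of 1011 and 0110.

XOR: 1 when bits differ
  1011
^ 0110
------
  1101
Decimal: 11 ^ 6 = 13



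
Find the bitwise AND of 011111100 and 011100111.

AND: 1 only when both bits are 1
  011111100
& 011100111
-----------
  011100100
Decimal: 252 & 231 = 228



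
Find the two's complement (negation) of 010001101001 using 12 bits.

Original: 010001101001
Step 1 - Invert all bits: 101110010110
Step 2 - Add 1: 101110010111
Verification: 010001101001 + 101110010111 = 1000000000000; discarding the end carry (carry out of the top bit) leaves the 12-bit value 000000000000, as required for x + (-x)



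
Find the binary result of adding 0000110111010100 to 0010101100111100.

Add column by column from the right: bit + bit + carry-in; write the sum mod 2, carry 1 when the sum is 2 or 3.
carry:  0001111111111000
        0000110111010100
+       0010101100111100
------------------------
       00011100100010000
(the carry out of the leftmost column, 0, becomes the leading bit)
Decimal check:
  0000110111010100 = 2048 + 1024 + 256 + 128 + 64 + 16 + 4 = 3540
  0010101100111100 = 8192 + 2048 + 512 + 256 + 32 + 16 + 8 + 4 = 11068
  3540 + 11068 = 14608, and 00011100100010000 = 8192 + 4096 + 2048 + 256 + 16 = 14608 ✓



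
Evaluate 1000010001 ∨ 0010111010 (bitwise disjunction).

OR: 1 when either bit is 1
  1000010001
| 0010111010
------------
  1010111011
Decimal: 529 | 186 = 699



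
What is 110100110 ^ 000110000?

XOR: 1 when bits differ
  110100110
^ 000110000
-----------
  110010110
Decimal: 422 ^ 48 = 406



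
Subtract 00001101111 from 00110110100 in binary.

Method 1 - Direct subtraction (column by column from the right: bit − bit − borrow-in; if negative, add 2 and borrow 1 from the next column):
borrow: 00010011110
        00110110100
-       00001101111
-------------------
        00101000101

Method 2 - Add two's complement:
Two's complement of 00001101111: invert → 11110010000, add 1 → 11110010001
  00110110100
+ 11110010001
-------------
 100101000101  (end carry out of the top bit = 1)
Discarding the end carry: 00101000101
Decimal check:
  00110110100 = 256 + 128 + 32 + 16 + 4 = 436
  00001101111 = 64 + 32 + 8 + 4 + 2 + 1 = 111
  436 - 111 = 325, and 00101000101 = 256 + 64 + 4 + 1 = 325 ✓



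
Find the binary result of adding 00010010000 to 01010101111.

Add column by column from the right: bit + bit + carry-in; write the sum mod 2, carry 1 when the sum is 2 or 3.
carry:  00100000000
        00010010000
+       01010101111
-------------------
       001100111111
(the carry out of the leftmost column, 0, becomes the leading bit)
Decimal check:
  00010010000 = 128 + 16 = 144
  01010101111 = 512 + 128 + 32 + 8 + 4 + 2 + 1 = 687
  144 + 687 = 831, and 001100111111 = 512 + 256 + 32 + 16 + 8 + 4 + 2 + 1 = 831 ✓



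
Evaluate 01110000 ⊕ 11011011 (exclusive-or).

XOR: 1 when bits differ
  01110000
^ 11011011
----------
  10101011
Decimal: 112 ^ 219 = 171



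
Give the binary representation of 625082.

Using repeated division by 2:
625082 ÷ 2 = 312541 remainder 0
312541 ÷ 2 = 156270 remainder 1
156270 ÷ 2 = 78135 remainder 0
78135 ÷ 2 = 39067 remainder 1
39067 ÷ 2 = 19533 remainder 1
19533 ÷ 2 = 9766 remainder 1
9766 ÷ 2 = 4883 remainder 0
4883 ÷ 2 = 2441 remainder 1
2441 ÷ 2 = 1220 remainder 1
1220 ÷ 2 = 610 remainder 0
610 ÷ 2 = 305 remainder 0
305 ÷ 2 = 152 remainder 1
152 ÷ 2 = 76 remainder 0
76 ÷ 2 = 38 remainder 0
38 ÷ 2 = 19 remainder 0
19 ÷ 2 = 9 remainder 1
9 ÷ 2 = 4 remainder 1
4 ÷ 2 = 2 remainder 0
2 ÷ 2 = 1 remainder 0
1 ÷ 2 = 0 remainder 1
Reading remainders bottom to top: 10011000100110111010



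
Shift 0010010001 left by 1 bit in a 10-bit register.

Original: 0010010001 (decimal 145)
Shift left by 1 position
Append 1 zero on the right
Result: 0100100010 (decimal 290)
Equivalent: 145 << 1 = 145 × 2^1 = 290



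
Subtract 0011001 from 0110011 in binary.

Method 1 - Direct subtraction (column by column from the right: bit − bit − borrow-in; if negative, add 2 and borrow 1 from the next column):
borrow: 0110000
        0110011
-       0011001
---------------
        0011010

Method 2 - Add two's complement:
Two's complement of 0011001: invert → 1100110, add 1 → 1100111
  0110011
+ 1100111
---------
 10011010  (end carry out of the top bit = 1)
Discarding the end carry: 0011010
Decimal check:
  0110011 = 32 + 16 + 2 + 1 = 51
  0011001 = 16 + 8 + 1 = 25
  51 - 25 = 26, and 0011010 = 16 + 8 + 2 = 26 ✓



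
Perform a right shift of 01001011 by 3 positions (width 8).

Original: 01001011 (decimal 75)
Shift right by 3 positions
Drop the 3 low bits; fill with zeros on the left
Result: 00001001 (decimal 9)
Equivalent: 75 >> 3 = 75 ÷ 2^3 = 9



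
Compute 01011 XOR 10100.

XOR: 1 when bits differ
  01011
^ 10100
-------
  11111
Decimal: 11 ^ 20 = 31



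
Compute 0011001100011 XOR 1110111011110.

XOR: 1 when bits differ
  0011001100011
^ 1110111011110
---------------
  1101110111101
Decimal: 1635 ^ 7646 = 7101



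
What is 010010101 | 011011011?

OR: 1 when either bit is 1
  010010101
| 011011011
-----------
  011011111
Decimal: 149 | 219 = 223



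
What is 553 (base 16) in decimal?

Expand by place value (powers of 16):
553 = 5 × 16^2 + 5 × 16^1 + 3 × 16^0
= 5 × 256 + 5 × 16 + 3 × 1
= 1280 + 80 + 3
= 1363



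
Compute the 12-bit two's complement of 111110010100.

Original (sign bit 1, negative): 111110010100
Step 1 - Invert all bits: 000001101011
Step 2 - Add 1: 000001101100
Verification: 111110010100 + 000001101100 = 1000000000000; discarding the end carry (carry out of the top bit) leaves the 12-bit value 000000000000, as required for x + (-x)

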